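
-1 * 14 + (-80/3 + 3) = -37.67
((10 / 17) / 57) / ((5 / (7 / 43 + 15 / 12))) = 81 / 27778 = 0.00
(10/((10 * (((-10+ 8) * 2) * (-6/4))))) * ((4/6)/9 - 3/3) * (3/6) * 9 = -25/36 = -0.69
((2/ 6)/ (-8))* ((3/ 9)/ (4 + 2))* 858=-143/ 72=-1.99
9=9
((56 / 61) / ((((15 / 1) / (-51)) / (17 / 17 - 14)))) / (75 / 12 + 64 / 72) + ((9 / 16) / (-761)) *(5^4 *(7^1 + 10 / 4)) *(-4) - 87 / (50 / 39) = -106467533469 / 2386039400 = -44.62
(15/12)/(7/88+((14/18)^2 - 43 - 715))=-1782/1079629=-0.00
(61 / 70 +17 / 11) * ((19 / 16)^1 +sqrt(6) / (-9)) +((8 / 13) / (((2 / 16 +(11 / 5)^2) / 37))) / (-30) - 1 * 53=-23990768327 / 477116640 - 1861 * sqrt(6) / 6930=-50.94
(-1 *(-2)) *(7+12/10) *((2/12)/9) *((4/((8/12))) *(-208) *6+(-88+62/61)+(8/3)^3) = -510235406/222345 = -2294.79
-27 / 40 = -0.68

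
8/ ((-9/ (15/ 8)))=-5/ 3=-1.67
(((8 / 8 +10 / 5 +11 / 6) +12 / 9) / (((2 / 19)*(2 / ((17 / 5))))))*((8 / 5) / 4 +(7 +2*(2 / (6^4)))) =143328343 / 194400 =737.29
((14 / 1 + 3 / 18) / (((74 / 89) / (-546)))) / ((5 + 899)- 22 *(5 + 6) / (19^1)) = -13079885 / 1253116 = -10.44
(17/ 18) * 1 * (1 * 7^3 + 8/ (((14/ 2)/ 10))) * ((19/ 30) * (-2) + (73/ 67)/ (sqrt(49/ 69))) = -267121/ 630 + 1026307 * sqrt(69)/ 19698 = 8.79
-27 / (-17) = 27 / 17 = 1.59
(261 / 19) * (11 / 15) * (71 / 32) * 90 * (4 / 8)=1005.79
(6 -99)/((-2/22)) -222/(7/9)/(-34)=122736/119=1031.39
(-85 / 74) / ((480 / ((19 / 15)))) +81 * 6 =51787837 / 106560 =486.00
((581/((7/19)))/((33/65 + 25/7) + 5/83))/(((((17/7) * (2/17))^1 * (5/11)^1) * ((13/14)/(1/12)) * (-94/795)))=-2226.55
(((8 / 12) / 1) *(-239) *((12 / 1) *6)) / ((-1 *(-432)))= -239 / 9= -26.56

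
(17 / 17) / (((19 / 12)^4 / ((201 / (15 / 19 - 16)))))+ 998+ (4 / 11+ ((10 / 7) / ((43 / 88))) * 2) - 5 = 6544253403041 / 6563233061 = 997.11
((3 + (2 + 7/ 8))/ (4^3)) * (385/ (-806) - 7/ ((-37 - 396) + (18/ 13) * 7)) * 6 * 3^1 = -865165707/ 1135467008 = -0.76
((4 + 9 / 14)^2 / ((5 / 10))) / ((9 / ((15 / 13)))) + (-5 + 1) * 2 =-727 / 294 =-2.47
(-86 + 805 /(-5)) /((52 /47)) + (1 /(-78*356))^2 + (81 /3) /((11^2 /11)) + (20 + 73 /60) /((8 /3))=-9026170190099 /42408400320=-212.84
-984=-984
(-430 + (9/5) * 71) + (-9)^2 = -1106/5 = -221.20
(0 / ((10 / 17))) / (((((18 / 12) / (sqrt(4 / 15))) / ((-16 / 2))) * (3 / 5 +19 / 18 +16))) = 0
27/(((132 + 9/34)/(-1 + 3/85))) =-1476/7495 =-0.20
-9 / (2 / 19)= -171 / 2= -85.50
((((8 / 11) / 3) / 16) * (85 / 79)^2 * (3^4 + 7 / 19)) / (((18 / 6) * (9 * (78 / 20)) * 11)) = 55849250 / 45325518381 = 0.00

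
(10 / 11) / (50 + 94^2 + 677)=10 / 105193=0.00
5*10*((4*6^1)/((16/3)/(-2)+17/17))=-720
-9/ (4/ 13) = -29.25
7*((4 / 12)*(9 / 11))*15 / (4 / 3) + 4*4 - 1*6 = 31.48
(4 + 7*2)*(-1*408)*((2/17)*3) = -2592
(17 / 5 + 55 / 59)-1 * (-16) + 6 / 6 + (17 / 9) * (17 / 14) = 878173 / 37170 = 23.63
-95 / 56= -1.70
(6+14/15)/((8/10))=8.67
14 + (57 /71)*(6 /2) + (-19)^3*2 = -972813 /71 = -13701.59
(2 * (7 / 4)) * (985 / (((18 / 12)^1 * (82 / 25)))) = 172375 / 246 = 700.71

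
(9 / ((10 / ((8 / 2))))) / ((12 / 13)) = 39 / 10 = 3.90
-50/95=-0.53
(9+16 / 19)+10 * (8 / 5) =491 / 19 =25.84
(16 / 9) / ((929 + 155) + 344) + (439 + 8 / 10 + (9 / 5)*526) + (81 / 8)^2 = 1531050401 / 1028160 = 1489.12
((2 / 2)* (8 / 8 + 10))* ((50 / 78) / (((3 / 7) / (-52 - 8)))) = -38500 / 39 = -987.18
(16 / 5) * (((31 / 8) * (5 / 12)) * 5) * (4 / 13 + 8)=2790 / 13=214.62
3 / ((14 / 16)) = 24 / 7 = 3.43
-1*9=-9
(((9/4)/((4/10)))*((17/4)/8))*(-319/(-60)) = 16269/1024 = 15.89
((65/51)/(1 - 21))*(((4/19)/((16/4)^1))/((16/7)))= -91/62016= -0.00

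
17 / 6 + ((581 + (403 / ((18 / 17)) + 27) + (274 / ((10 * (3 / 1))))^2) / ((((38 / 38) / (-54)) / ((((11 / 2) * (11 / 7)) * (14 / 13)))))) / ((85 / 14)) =-14709267571 / 165750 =-88743.70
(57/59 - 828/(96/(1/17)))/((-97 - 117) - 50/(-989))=-1213503/565948768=-0.00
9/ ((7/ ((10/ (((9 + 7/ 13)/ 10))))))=2925/ 217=13.48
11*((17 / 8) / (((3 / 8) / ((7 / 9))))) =1309 / 27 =48.48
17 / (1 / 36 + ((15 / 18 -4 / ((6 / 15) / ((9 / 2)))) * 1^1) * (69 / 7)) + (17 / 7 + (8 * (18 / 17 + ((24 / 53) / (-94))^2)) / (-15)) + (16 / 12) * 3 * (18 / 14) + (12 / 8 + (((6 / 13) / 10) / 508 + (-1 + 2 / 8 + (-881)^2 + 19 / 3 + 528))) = 1558139237231145187744949 / 2006093879839054005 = 776703.05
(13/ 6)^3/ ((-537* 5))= -2197/ 579960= -0.00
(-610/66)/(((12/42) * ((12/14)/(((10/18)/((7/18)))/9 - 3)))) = 382165/3564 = 107.23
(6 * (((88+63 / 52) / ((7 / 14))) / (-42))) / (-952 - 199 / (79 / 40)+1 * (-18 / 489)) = 59736403 / 2467348156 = 0.02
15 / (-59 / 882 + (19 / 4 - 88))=-26460 / 146971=-0.18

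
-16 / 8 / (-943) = 2 / 943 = 0.00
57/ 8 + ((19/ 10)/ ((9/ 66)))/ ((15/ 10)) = 5909/ 360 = 16.41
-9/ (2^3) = -9/ 8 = -1.12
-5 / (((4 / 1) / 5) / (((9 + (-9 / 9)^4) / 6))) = -125 / 12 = -10.42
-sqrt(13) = -3.61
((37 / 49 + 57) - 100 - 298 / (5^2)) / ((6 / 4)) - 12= -176804 / 3675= -48.11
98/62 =49/31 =1.58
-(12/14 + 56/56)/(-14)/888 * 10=65/43512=0.00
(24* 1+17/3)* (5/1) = 445/3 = 148.33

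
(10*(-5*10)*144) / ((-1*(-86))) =-36000 / 43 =-837.21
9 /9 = 1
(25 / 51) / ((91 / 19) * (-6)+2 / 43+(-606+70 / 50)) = -102125 / 131936541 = -0.00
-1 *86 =-86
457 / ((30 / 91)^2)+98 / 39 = 49226821 / 11700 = 4207.42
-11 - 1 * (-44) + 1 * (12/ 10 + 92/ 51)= 9181/ 255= 36.00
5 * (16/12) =20/3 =6.67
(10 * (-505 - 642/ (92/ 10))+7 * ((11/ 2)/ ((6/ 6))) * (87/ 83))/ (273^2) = -21791123/ 284551722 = -0.08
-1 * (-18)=18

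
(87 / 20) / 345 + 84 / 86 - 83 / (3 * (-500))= 1.04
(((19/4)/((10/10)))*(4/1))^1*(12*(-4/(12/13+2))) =-312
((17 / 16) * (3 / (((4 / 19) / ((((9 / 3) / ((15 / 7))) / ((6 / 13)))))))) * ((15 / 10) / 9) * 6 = 29393 / 640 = 45.93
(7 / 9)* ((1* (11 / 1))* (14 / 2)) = 59.89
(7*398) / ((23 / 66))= 7994.61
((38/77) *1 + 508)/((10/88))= 156616/35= 4474.74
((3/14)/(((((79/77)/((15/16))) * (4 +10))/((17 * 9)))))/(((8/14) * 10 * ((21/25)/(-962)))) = -60714225/141568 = -428.87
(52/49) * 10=520/49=10.61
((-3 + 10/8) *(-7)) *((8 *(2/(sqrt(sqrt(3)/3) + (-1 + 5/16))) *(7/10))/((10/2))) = 686/(25 *(-11/16 + 3^(3/4)/3)) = 379.34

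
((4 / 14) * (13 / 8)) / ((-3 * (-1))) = 13 / 84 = 0.15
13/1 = 13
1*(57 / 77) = 57 / 77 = 0.74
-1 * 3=-3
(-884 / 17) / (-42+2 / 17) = 221 / 178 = 1.24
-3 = -3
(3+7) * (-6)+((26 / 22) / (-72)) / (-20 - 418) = -20813747 / 346896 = -60.00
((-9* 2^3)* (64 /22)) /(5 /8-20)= 18432 /1705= 10.81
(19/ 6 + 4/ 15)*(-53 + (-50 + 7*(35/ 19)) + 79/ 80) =-4650759/ 15200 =-305.97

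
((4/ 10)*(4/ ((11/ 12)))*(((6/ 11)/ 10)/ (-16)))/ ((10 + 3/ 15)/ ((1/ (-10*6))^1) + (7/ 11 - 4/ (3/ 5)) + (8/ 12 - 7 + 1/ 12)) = 216/ 22661375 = 0.00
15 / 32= 0.47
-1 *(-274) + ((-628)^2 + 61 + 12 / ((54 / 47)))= 3552565 / 9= 394729.44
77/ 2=38.50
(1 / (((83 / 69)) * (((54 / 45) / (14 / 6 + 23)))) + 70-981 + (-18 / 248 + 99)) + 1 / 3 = -24521381 / 30876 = -794.19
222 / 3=74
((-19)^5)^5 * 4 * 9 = -3350753844777219223317945970097964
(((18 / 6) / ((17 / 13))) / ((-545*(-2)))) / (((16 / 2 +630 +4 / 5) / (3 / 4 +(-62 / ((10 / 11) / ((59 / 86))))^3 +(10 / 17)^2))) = -91786112141439339 / 271984112560172000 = -0.34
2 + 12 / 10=16 / 5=3.20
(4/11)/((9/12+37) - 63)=-16/1111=-0.01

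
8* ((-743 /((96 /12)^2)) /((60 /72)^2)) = -6687 /50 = -133.74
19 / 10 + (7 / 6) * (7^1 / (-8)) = 211 / 240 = 0.88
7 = 7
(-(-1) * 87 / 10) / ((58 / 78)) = 117 / 10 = 11.70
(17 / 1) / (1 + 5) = 17 / 6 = 2.83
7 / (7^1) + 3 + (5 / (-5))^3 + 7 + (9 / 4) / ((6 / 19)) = 137 / 8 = 17.12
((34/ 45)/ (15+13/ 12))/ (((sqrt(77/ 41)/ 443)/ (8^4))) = 246775808 * sqrt(3157)/ 222915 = 62201.46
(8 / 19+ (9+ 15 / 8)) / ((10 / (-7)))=-12019 / 1520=-7.91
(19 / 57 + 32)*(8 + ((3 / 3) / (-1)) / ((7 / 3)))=5141 / 21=244.81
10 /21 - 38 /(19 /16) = -662 /21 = -31.52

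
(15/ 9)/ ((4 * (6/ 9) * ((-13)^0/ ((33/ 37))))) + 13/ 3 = 4343/ 888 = 4.89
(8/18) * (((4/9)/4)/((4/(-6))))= -0.07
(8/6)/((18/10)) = 20/27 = 0.74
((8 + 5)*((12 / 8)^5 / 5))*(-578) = -912951 / 80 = -11411.89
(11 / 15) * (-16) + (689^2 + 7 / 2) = 14241383 / 30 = 474712.77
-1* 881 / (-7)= 881 / 7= 125.86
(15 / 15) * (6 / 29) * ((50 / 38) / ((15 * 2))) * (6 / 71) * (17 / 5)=102 / 39121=0.00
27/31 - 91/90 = -391/2790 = -0.14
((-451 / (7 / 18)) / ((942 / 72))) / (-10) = 48708 / 5495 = 8.86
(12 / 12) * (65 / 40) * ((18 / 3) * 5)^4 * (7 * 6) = 55282500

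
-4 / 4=-1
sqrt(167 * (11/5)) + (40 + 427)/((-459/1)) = -467/459 + sqrt(9185)/5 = 18.15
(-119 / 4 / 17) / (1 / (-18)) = 63 / 2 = 31.50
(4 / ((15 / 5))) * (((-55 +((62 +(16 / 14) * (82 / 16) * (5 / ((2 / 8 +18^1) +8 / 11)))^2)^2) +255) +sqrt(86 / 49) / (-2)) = 40595548872918318368 / 1867488966721-2 * sqrt(86) / 21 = 21738038.59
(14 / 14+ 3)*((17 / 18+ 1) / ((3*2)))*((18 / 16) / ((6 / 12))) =35 / 12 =2.92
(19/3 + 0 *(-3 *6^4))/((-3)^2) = 19/27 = 0.70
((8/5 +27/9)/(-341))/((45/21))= -161/25575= -0.01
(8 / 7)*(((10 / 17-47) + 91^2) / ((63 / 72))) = 10755.38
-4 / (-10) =2 / 5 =0.40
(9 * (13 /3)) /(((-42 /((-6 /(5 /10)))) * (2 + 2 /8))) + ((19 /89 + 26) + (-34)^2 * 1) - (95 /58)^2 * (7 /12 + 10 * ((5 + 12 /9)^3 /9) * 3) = -737550955019 /679030128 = -1086.18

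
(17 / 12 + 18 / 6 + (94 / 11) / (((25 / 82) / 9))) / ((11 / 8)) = 1694078 / 9075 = 186.68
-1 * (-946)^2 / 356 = -223729 / 89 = -2513.81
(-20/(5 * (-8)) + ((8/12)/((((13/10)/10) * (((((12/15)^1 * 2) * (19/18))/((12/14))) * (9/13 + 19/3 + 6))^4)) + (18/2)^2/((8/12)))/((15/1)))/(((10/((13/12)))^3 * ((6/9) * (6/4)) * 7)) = 3937222524110448739471097/2520595700706866696847360000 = 0.00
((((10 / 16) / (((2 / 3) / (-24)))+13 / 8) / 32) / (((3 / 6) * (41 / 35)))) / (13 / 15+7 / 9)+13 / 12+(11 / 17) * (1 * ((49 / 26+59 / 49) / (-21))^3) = 6384409434769137503 / 15803404221435247872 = 0.40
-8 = -8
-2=-2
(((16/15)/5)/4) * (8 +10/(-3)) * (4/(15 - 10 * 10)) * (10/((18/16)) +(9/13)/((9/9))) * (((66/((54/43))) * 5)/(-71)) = 118772192/285968475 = 0.42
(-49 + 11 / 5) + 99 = 261 / 5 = 52.20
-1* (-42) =42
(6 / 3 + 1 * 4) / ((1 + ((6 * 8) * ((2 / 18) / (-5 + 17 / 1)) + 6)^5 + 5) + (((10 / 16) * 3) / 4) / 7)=79361856 / 147104163623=0.00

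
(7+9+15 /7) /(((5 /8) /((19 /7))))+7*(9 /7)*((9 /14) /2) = 80051 /980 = 81.68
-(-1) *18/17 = 18/17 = 1.06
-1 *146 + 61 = -85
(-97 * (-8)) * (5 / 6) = 1940 / 3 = 646.67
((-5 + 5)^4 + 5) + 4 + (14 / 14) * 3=12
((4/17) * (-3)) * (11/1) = -132/17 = -7.76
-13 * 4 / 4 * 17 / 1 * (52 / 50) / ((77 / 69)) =-396474 / 1925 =-205.96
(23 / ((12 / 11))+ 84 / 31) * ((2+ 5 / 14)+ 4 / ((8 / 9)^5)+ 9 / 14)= 246721625 / 1015808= 242.88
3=3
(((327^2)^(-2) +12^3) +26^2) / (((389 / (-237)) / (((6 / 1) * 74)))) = -650303.63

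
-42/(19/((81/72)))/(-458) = 189/34808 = 0.01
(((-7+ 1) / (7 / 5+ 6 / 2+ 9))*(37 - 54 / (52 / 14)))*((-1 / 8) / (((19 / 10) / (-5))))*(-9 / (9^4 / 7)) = 127750 / 4021407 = 0.03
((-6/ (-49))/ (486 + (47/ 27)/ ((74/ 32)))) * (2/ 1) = 5994/ 11913517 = 0.00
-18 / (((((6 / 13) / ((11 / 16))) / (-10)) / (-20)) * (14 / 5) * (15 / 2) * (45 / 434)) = -22165 / 9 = -2462.78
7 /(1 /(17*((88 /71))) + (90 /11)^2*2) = 115192 /2203981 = 0.05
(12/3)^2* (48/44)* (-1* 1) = -192/11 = -17.45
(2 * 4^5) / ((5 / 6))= 12288 / 5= 2457.60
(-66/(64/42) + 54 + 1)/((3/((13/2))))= 2431/96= 25.32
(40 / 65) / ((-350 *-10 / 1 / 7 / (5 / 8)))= 0.00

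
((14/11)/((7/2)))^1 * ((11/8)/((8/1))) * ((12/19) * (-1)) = -3/76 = -0.04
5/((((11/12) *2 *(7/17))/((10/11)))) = 5100/847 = 6.02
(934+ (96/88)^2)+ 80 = 122838/121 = 1015.19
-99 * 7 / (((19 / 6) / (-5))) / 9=2310 / 19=121.58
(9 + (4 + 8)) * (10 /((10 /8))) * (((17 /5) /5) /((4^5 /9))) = 3213 /3200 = 1.00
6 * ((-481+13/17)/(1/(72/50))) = -4149.23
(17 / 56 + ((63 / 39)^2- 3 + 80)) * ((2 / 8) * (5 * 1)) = 3781485 / 37856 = 99.89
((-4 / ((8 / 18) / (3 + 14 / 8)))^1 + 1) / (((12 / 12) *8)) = -167 / 32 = -5.22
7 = 7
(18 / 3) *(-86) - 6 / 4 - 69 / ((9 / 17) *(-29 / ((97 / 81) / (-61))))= -444988199 / 859734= -517.59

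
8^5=32768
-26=-26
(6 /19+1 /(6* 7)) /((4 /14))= 271 /228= 1.19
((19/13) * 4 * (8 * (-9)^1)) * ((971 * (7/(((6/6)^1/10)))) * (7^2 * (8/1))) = -145797281280/13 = -11215175483.08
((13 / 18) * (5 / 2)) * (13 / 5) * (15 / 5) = 169 / 12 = 14.08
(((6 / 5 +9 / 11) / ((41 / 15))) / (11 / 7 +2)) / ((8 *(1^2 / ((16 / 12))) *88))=777 / 1984400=0.00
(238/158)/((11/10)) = 1190/869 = 1.37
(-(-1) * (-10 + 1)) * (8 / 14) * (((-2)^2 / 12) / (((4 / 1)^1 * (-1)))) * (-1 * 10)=-4.29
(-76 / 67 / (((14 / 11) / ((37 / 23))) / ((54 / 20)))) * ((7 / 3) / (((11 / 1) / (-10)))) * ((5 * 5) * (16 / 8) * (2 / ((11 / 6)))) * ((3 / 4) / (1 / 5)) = 28471500 / 16951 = 1679.64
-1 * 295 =-295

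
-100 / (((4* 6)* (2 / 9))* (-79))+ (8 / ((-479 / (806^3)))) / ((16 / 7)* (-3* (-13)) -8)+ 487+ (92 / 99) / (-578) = -32987956219060003 / 307477953684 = -107285.60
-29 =-29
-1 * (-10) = 10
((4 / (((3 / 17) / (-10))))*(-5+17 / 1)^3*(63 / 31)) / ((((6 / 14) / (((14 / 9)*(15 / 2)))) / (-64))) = 42990796800 / 31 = 1386799896.77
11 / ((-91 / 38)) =-418 / 91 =-4.59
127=127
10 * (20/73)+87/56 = 17551/4088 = 4.29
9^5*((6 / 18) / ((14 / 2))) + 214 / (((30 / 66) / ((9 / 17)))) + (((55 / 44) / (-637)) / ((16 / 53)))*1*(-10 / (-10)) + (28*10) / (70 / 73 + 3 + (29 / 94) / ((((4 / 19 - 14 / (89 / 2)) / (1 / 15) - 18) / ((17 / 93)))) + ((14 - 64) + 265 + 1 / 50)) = 3062.38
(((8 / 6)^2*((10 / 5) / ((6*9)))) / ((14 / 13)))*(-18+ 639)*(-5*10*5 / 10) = -59800 / 63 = -949.21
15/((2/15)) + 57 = 339/2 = 169.50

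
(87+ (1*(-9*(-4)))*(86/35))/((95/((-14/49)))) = -0.53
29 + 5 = 34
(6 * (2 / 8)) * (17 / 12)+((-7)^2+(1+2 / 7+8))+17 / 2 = 3859 / 56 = 68.91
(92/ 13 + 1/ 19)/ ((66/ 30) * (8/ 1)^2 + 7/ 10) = 3522/ 69901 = 0.05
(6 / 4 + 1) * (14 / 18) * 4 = 70 / 9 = 7.78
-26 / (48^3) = -13 / 55296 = -0.00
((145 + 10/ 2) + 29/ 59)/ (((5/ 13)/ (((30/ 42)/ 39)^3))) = 17075/ 7103187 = 0.00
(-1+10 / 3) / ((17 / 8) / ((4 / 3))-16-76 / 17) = -544 / 4401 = -0.12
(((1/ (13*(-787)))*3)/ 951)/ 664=-1/ 2153502728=-0.00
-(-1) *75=75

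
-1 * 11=-11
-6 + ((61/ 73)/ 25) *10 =-2068/ 365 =-5.67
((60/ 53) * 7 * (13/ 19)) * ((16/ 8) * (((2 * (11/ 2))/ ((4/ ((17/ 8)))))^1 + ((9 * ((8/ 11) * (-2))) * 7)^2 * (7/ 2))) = 155366750175/ 487388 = 318774.26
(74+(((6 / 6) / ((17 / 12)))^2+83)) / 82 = 45517 / 23698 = 1.92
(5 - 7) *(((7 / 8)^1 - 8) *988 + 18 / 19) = 267465 / 19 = 14077.11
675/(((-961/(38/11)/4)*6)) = -17100/10571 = -1.62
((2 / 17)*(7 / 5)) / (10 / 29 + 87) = 406 / 215305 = 0.00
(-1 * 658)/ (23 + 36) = -658/ 59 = -11.15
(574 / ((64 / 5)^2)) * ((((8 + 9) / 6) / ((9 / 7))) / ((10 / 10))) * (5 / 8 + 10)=72575125 / 884736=82.03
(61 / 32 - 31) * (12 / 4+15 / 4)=-25137 / 128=-196.38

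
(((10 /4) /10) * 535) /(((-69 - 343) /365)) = -195275 /1648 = -118.49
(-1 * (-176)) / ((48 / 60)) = 220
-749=-749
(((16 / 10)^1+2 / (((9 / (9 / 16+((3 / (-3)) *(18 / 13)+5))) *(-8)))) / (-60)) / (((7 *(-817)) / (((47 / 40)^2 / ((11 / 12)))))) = 0.00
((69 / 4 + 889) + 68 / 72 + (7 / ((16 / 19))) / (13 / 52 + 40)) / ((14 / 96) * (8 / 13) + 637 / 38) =5799313 / 107709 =53.84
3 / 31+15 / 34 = 567 / 1054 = 0.54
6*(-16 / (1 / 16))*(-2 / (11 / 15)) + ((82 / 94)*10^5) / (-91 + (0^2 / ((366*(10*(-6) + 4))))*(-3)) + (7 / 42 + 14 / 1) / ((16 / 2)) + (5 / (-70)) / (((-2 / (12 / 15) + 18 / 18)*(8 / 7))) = 2433110923 / 752752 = 3232.29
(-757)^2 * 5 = 2865245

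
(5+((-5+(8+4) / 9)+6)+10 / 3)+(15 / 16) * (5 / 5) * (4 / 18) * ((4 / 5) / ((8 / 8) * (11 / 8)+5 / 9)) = 4484 / 417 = 10.75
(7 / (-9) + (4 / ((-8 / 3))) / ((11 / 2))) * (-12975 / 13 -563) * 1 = 162352 / 99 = 1639.92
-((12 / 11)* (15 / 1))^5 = -188956800000 / 161051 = -1173273.06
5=5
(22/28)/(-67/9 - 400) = -99/51338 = -0.00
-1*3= -3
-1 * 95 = -95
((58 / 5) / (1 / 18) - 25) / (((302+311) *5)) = 919 / 15325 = 0.06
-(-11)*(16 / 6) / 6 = 44 / 9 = 4.89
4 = 4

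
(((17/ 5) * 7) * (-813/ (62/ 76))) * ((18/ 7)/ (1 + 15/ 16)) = -151257024/ 4805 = -31479.09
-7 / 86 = -0.08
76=76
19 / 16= 1.19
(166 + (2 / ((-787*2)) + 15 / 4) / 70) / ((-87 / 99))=-1207521513 / 6390440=-188.96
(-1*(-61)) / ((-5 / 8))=-488 / 5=-97.60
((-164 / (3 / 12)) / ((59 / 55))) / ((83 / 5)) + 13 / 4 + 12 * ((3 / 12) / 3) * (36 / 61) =-39429111 / 1194868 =-33.00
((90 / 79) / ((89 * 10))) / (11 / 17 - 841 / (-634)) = 97002 / 149556401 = 0.00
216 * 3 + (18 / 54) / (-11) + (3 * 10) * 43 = 63953 / 33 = 1937.97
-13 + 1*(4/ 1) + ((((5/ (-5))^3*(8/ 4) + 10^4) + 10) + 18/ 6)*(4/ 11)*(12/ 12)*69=2762937/ 11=251176.09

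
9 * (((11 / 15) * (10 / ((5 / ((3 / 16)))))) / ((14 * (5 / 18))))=891 / 1400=0.64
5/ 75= 1/ 15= 0.07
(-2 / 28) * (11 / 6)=-11 / 84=-0.13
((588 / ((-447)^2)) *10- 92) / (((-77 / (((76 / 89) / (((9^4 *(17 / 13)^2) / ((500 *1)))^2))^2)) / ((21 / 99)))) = 1803834541526909996000000000000 / 2475437421419456167223360194519536489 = 0.00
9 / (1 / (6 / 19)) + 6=8.84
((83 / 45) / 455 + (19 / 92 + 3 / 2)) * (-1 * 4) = -3222211 / 470925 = -6.84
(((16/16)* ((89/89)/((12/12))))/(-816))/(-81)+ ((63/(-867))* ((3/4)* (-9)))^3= 44300755337/375387473088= 0.12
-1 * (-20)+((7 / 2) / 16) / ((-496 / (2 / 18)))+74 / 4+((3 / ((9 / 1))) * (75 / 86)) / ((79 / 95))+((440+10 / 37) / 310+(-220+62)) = -2113778607823 / 17954422272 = -117.73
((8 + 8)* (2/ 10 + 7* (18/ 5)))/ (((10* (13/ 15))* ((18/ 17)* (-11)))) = -8636/ 2145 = -4.03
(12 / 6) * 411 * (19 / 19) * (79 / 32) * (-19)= -616911 / 16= -38556.94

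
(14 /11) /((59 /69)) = 966 /649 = 1.49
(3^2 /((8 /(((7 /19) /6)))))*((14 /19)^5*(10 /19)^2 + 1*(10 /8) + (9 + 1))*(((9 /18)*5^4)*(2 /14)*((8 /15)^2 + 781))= 177719856949314875 /6521688207744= 27250.59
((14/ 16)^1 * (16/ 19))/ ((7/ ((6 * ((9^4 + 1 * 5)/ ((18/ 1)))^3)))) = 30655807.83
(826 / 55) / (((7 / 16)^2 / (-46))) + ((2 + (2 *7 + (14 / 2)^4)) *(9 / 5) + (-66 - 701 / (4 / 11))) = -1928723 / 1540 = -1252.42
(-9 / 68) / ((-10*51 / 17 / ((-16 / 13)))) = -6 / 1105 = -0.01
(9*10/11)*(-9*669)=-541890/11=-49262.73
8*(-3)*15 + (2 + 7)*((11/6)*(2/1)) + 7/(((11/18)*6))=-3576/11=-325.09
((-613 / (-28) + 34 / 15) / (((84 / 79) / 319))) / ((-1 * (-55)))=23246777 / 176400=131.78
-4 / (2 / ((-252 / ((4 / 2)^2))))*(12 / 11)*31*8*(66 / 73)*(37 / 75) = 27748224 / 1825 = 15204.51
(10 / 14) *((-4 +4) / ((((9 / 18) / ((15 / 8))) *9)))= 0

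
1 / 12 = 0.08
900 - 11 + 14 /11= 9793 /11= 890.27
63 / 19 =3.32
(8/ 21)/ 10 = 4/ 105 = 0.04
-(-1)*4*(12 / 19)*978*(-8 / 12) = -31296 / 19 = -1647.16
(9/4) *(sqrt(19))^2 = 42.75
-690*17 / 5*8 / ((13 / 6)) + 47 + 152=-110021 / 13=-8463.15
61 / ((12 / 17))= 1037 / 12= 86.42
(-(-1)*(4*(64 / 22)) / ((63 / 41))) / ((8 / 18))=1312 / 77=17.04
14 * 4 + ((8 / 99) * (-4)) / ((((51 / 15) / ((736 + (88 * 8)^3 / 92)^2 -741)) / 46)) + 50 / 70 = -17050320110386049807 / 270963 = -62924901593154.97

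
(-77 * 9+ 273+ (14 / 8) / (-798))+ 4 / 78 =-829823 / 1976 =-419.95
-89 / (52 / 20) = -445 / 13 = -34.23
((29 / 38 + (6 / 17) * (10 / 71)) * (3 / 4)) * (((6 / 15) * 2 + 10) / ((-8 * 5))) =-3019923 / 18346400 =-0.16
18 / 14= 9 / 7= 1.29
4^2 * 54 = 864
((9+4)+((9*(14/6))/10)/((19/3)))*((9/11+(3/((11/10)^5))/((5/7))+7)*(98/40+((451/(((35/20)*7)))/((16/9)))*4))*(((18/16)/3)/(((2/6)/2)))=26672.61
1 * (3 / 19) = 0.16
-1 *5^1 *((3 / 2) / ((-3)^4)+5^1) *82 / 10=-11111 / 54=-205.76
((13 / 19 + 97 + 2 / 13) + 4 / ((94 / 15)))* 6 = 6859272 / 11609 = 590.86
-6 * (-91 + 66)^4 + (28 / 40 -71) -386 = -2344206.30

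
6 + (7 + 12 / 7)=14.71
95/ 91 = 1.04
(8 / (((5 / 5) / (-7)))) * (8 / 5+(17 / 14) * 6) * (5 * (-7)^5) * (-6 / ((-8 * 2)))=15680931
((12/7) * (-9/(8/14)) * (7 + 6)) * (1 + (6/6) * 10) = -3861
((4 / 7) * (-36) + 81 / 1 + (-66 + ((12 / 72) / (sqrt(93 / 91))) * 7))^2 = 5310799 / 164052 - 13 * sqrt(8463) / 93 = 19.51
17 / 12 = 1.42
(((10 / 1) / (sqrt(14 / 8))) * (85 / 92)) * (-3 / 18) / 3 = -425 * sqrt(7) / 2898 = -0.39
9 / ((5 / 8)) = 72 / 5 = 14.40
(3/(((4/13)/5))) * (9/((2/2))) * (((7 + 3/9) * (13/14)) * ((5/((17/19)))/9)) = 883025/476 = 1855.09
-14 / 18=-7 / 9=-0.78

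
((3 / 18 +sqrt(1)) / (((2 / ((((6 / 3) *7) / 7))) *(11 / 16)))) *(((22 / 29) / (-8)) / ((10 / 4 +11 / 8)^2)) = -896 / 83607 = -0.01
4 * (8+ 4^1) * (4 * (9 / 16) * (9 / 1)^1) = 972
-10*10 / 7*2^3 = -800 / 7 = -114.29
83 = 83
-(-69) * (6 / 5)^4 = 89424 / 625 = 143.08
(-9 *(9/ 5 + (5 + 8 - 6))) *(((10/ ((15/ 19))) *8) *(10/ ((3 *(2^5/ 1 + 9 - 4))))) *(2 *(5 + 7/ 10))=-1524864/ 185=-8242.51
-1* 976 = -976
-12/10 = -6/5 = -1.20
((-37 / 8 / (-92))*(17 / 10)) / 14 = 629 / 103040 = 0.01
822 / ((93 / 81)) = 22194 / 31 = 715.94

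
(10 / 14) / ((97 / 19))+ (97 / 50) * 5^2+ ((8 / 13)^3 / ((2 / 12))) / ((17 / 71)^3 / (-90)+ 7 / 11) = 34192227030982807 / 672575929041562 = 50.84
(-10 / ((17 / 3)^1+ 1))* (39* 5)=-585 / 2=-292.50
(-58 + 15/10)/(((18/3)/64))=-1808/3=-602.67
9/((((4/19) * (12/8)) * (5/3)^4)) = 4617/1250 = 3.69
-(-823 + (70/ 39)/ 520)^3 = 4649410513125633653/ 8340725952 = 557434753.27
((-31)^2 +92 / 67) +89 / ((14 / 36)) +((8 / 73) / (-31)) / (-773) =977310614165 / 820421231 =1191.23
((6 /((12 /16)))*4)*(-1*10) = -320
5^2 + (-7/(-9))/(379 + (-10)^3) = 139718/5589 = 25.00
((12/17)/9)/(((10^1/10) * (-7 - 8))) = -0.01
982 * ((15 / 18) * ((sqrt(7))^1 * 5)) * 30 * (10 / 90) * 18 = 245500 * sqrt(7) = 649531.95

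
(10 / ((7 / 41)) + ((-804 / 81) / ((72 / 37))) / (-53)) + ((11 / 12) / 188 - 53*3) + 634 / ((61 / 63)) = 554.46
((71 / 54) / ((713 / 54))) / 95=71 / 67735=0.00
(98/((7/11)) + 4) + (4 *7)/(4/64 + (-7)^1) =17090/111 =153.96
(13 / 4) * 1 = 13 / 4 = 3.25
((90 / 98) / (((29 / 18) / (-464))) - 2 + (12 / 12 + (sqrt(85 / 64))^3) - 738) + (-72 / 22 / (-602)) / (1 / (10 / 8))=-46515451 / 46354 + 85 * sqrt(85) / 512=-1001.95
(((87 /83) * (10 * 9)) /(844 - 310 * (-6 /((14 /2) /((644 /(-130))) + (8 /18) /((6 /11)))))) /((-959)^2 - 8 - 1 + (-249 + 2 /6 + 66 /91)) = -794114685 /17531454494792416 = -0.00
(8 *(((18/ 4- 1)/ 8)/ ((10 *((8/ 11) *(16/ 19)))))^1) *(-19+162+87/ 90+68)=121.14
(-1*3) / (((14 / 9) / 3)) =-81 / 14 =-5.79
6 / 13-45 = -579 / 13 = -44.54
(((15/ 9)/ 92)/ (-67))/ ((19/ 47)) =-235/ 351348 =-0.00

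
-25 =-25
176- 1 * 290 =-114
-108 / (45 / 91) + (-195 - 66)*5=-7617 / 5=-1523.40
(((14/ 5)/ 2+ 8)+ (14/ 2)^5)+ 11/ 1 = 84137/ 5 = 16827.40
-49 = -49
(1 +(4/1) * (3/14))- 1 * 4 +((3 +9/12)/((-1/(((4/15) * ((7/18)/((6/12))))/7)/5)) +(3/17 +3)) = 512/1071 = 0.48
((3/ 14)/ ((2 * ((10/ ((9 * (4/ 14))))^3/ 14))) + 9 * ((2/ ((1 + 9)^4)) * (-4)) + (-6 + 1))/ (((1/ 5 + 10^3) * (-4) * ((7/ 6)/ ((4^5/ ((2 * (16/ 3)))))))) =51261648/ 500308375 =0.10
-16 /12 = -4 /3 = -1.33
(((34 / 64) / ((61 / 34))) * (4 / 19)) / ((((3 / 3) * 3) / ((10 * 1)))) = 1445 / 6954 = 0.21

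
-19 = -19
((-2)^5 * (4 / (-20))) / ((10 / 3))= 48 / 25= 1.92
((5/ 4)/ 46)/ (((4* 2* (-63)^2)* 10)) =1/ 11684736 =0.00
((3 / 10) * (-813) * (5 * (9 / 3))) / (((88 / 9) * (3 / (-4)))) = 21951 / 44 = 498.89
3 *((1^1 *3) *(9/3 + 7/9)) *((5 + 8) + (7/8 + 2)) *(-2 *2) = -2159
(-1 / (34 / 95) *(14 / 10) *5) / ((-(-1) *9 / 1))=-665 / 306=-2.17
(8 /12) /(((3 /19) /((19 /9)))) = 722 /81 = 8.91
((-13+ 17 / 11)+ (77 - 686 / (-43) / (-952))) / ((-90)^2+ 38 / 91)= 191797515 / 23709306632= 0.01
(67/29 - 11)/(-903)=12/1247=0.01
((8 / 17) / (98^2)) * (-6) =-12 / 40817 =-0.00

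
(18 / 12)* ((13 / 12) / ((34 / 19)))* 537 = 132639 / 272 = 487.64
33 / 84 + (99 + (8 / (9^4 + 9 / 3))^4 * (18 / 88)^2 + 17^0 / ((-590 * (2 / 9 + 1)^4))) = 1076098310396630905071 / 10826799476883003460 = 99.39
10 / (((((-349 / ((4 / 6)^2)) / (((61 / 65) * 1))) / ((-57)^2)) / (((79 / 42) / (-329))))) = 6958636 / 31346133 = 0.22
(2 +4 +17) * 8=184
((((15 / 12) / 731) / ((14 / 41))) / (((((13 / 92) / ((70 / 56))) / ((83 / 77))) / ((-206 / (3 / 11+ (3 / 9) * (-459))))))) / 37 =0.00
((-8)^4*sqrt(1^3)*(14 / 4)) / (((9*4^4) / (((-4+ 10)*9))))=336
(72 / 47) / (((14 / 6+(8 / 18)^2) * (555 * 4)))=486 / 1782475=0.00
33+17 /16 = 545 /16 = 34.06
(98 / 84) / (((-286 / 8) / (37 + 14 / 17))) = -9002 / 7293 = -1.23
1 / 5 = 0.20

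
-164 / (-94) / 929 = 82 / 43663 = 0.00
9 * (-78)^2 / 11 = 54756 / 11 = 4977.82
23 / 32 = 0.72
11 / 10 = 1.10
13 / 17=0.76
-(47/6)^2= -61.36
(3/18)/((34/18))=3/34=0.09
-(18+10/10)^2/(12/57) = -6859/4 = -1714.75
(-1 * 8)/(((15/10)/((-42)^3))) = 395136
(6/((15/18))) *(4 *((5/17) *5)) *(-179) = -128880/17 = -7581.18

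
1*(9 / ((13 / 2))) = 18 / 13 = 1.38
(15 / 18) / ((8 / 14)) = 35 / 24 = 1.46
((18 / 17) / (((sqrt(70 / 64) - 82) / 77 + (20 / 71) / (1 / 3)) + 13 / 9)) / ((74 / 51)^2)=65316692005488 / 159022050285557 - 86587734618 * sqrt(70) / 159022050285557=0.41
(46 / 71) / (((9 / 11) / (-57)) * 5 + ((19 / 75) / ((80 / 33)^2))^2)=-9.27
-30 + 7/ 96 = -2873/ 96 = -29.93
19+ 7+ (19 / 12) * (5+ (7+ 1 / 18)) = 9739 / 216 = 45.09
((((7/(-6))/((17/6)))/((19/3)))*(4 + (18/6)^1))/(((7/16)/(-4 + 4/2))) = 672/323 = 2.08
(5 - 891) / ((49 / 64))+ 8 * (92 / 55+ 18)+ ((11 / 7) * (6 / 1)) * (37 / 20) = -1059027 / 1078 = -982.40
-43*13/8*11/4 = -6149/32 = -192.16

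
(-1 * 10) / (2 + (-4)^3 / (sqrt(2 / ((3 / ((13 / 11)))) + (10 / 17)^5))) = 0.15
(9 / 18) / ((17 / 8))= 4 / 17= 0.24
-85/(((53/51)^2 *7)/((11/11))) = -221085/19663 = -11.24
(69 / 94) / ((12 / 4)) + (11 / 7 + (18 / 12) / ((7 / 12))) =2887 / 658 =4.39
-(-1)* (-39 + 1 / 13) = -506 / 13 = -38.92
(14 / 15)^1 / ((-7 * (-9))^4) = 2 / 33756345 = 0.00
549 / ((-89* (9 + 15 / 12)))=-2196 / 3649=-0.60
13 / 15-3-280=-4232 / 15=-282.13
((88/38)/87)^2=1936/2732409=0.00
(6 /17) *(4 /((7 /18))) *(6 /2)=1296 /119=10.89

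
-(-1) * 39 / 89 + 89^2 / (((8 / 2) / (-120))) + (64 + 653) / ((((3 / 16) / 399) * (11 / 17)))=2075859747 / 979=2120387.89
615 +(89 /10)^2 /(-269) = 614.71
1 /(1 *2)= 1 /2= 0.50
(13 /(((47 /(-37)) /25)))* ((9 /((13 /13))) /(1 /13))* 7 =-9848475 /47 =-209542.02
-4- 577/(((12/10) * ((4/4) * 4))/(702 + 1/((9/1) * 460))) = -1677003625/19872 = -84390.28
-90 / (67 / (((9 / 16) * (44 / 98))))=-4455 / 13132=-0.34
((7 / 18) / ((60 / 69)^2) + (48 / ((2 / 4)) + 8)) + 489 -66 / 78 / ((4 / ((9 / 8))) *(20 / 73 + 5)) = 24302563 / 40950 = 593.47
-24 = -24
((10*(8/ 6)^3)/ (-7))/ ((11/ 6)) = -1280/ 693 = -1.85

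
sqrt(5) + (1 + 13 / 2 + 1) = sqrt(5) + 17 / 2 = 10.74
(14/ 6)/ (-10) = -7/ 30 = -0.23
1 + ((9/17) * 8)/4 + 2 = 4.06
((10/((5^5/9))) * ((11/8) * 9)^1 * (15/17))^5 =136456677839404593/44370531250000000000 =0.00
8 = 8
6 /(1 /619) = 3714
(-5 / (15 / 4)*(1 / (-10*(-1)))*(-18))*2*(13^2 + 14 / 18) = 814.93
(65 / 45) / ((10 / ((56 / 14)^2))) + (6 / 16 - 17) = -5153 / 360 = -14.31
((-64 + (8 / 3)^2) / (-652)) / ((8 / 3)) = 16 / 489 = 0.03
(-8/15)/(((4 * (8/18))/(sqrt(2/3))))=-sqrt(6)/10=-0.24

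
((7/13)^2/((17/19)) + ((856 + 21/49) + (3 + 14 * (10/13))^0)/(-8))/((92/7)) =-8595805/1057264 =-8.13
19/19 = 1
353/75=4.71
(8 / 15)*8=64 / 15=4.27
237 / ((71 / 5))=1185 / 71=16.69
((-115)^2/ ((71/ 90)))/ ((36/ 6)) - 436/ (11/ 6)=1996389/ 781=2556.20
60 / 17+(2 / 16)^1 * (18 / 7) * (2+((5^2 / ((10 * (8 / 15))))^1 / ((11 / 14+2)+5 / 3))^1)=4.51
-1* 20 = -20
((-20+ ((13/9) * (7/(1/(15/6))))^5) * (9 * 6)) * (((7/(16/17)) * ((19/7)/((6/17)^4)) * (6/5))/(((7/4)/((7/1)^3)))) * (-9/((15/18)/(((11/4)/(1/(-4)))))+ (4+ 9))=3397549867377899549391859/151165440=22475705209986485.99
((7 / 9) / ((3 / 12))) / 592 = 7 / 1332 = 0.01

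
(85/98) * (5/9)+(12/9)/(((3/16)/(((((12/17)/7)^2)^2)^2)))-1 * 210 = -151659572440689885067/723849362489416338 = -209.52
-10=-10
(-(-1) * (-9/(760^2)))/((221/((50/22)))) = -9/56165824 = -0.00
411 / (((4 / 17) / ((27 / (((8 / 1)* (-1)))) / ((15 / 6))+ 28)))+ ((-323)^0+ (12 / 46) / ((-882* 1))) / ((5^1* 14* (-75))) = 1322063819947 / 28400400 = 46550.89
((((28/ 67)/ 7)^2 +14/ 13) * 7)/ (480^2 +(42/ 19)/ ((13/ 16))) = 1397697/ 42577769968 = 0.00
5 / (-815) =-1 / 163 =-0.01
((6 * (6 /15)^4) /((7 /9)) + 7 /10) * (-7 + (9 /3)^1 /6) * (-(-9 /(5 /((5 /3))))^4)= 8269209 /17500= 472.53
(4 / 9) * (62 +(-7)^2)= 148 / 3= 49.33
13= 13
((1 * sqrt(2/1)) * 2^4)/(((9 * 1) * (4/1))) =4 * sqrt(2)/9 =0.63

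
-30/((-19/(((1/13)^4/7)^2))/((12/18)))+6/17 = 4556671807846/12910570121267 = 0.35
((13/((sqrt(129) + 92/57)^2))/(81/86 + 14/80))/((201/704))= 560727717158400/1669618605032911-13753785323520 * sqrt(129)/1669618605032911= 0.24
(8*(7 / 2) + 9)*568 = 21016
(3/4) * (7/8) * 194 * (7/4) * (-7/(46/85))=-8484105/2944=-2881.83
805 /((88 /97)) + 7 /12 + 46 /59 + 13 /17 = 235521163 /264792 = 889.46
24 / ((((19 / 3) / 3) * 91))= 216 / 1729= 0.12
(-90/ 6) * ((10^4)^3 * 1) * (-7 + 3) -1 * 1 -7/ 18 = 1079999999999975/ 18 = 59999999999998.61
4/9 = 0.44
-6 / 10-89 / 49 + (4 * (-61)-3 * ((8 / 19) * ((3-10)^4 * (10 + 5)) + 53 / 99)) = -7026450559 / 153615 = -45740.65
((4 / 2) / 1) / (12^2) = 1 / 72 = 0.01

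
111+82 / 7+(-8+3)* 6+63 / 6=1445 / 14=103.21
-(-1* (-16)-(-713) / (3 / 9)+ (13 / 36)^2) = -2155.13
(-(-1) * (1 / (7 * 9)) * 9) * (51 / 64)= 51 / 448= 0.11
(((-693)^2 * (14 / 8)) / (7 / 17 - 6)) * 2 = -57149631 / 190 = -300787.53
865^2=748225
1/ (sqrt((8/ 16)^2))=2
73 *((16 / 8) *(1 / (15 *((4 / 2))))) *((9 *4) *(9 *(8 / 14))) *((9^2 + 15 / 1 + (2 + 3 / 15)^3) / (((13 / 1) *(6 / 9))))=630609624 / 56875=11087.64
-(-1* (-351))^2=-123201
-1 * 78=-78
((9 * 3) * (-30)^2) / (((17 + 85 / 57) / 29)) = 20083950 / 527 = 38109.96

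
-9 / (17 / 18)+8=-26 / 17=-1.53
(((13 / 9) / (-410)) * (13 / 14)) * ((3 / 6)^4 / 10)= -169 / 8265600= -0.00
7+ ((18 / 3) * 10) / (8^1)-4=10.50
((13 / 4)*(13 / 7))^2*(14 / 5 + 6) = 314171 / 980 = 320.58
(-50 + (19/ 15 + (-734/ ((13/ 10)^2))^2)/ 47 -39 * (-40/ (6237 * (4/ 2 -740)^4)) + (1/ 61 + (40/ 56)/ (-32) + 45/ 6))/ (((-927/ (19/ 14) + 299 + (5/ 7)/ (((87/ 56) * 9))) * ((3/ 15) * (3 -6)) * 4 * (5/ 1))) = 1104923939984118197021905826059/ 1282173676936200981206108714880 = 0.86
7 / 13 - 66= -851 / 13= -65.46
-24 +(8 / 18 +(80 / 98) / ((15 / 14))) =-1436 / 63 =-22.79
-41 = -41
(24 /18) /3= 4 /9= 0.44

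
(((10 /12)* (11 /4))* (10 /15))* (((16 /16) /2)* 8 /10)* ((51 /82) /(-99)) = -17 /4428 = -0.00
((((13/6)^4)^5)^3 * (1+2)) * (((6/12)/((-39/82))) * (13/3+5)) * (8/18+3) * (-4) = 4697874131223807799831615162387836127346639937183351590750676164927669/82474331592413122013232144461994644023302684672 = 56961651468006185083701.54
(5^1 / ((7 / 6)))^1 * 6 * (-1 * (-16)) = 2880 / 7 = 411.43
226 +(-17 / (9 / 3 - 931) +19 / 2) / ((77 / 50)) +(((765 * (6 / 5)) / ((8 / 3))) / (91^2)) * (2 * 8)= 894683221 / 3842384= 232.85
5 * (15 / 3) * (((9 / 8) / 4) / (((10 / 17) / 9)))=6885 / 64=107.58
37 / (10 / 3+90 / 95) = 2109 / 244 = 8.64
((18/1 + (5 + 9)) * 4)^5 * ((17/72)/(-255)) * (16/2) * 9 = -34359738368/15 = -2290649224.53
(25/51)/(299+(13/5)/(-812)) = 101500/61910277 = 0.00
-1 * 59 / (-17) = 59 / 17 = 3.47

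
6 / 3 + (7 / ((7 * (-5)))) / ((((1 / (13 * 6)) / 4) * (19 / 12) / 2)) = -7298 / 95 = -76.82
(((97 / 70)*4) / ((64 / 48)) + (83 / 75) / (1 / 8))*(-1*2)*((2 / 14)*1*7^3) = -95627 / 75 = -1275.03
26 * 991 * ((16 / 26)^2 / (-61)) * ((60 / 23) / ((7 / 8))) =-476.90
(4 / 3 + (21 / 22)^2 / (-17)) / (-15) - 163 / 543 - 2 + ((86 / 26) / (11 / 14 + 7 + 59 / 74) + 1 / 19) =-419084194159 / 215191779660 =-1.95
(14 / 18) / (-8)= -7 / 72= -0.10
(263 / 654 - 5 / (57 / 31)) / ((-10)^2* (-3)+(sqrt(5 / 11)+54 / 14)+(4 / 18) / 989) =37259699211819* sqrt(55) / 15512295743682541732+121376039497307133 / 15512295743682541732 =0.01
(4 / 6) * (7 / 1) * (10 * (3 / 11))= 140 / 11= 12.73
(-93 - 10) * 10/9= -1030/9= -114.44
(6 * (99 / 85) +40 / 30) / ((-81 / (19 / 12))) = -20159 / 123930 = -0.16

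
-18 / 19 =-0.95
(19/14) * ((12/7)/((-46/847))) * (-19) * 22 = 2882946/161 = 17906.50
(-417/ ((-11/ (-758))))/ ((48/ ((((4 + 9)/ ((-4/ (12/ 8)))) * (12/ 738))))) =47.45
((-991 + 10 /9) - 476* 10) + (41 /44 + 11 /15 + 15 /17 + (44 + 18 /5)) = -5699.74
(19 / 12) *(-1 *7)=-133 / 12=-11.08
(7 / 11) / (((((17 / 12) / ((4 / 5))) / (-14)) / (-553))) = 2601312 / 935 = 2782.15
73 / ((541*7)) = 73 / 3787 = 0.02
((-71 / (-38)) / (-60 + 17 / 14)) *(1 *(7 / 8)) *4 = -3479 / 31274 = -0.11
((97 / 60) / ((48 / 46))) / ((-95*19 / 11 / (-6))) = 24541 / 433200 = 0.06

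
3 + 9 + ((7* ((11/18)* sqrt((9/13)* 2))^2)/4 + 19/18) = 13067/936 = 13.96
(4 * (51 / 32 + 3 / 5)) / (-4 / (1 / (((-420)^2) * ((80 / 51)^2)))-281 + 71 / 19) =-1927341 / 381398498080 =-0.00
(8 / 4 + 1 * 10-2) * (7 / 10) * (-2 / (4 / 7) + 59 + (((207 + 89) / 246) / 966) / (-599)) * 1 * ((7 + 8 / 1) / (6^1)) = 19750224265 / 20334852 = 971.25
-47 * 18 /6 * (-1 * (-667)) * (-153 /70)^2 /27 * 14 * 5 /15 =-77655.95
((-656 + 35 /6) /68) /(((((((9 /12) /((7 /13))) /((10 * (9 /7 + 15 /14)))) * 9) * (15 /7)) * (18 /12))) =-300377 /53703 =-5.59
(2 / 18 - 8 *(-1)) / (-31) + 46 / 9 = 451 / 93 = 4.85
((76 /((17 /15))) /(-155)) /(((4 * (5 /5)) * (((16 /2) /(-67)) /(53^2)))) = 10727571 /4216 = 2544.49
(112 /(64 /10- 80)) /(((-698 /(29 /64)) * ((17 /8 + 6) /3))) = 609 /1669616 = 0.00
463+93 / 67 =31114 / 67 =464.39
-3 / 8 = -0.38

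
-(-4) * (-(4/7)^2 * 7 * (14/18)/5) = -1.42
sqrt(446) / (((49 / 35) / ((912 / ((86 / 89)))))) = 202920 * sqrt(446) / 301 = 14237.24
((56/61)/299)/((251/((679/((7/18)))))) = 97776/4577989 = 0.02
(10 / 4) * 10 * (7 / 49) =25 / 7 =3.57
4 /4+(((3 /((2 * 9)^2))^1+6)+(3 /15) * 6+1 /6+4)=6683 /540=12.38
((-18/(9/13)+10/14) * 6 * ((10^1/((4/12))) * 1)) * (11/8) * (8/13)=-350460/91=-3851.21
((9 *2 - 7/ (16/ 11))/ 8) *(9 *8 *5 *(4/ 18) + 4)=4431/ 32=138.47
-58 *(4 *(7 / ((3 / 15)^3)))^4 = -8703625000000000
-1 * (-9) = 9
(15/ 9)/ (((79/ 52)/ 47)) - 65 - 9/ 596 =-1900393/ 141252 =-13.45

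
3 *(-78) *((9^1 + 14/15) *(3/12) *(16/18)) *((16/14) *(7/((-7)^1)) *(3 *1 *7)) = 61984/5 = 12396.80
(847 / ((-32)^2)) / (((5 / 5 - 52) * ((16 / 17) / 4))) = -847 / 12288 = -0.07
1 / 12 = 0.08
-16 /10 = -8 /5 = -1.60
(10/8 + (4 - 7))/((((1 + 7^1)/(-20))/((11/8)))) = 6.02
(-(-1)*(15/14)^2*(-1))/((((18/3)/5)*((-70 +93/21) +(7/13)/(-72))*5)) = 8775/3007711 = 0.00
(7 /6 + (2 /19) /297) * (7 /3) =92197 /33858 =2.72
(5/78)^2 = 25/6084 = 0.00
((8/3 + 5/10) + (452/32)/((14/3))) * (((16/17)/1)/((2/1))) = 2081/714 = 2.91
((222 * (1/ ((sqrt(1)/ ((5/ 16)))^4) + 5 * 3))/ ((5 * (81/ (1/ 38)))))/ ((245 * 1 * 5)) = 7279121/ 41184460800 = 0.00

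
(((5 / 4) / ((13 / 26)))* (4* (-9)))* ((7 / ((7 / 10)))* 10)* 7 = -63000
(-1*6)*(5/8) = -15/4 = -3.75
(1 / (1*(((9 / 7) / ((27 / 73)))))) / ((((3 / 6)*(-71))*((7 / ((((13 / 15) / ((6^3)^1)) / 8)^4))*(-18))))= 28561 / 7018470072165335040000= 0.00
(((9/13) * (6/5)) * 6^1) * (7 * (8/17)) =18144/1105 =16.42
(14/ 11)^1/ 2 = 0.64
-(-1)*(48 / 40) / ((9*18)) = 1 / 135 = 0.01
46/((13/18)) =828/13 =63.69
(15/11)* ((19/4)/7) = 285/308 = 0.93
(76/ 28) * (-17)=-323/ 7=-46.14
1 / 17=0.06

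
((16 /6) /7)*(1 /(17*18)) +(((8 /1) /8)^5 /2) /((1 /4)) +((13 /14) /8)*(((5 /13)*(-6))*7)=3245 /25704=0.13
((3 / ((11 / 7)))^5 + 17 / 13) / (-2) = -27915590 / 2093663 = -13.33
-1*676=-676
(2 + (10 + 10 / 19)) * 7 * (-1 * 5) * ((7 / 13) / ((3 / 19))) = -58310 / 39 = -1495.13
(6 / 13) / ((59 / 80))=480 / 767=0.63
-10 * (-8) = 80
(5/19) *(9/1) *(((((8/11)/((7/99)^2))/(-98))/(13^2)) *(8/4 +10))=-1924560/7709611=-0.25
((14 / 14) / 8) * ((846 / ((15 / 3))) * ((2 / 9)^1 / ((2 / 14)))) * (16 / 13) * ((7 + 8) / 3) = 2632 / 13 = 202.46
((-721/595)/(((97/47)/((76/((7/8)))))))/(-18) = 1471664/519435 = 2.83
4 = 4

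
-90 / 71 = -1.27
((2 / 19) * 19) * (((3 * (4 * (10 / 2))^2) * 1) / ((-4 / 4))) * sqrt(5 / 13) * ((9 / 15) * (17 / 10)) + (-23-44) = -2448 * sqrt(65) / 13-67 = -1585.19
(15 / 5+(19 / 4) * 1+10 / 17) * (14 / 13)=3969 / 442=8.98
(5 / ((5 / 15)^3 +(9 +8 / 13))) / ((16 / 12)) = 5265 / 13552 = 0.39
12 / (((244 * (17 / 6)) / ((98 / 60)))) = 147 / 5185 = 0.03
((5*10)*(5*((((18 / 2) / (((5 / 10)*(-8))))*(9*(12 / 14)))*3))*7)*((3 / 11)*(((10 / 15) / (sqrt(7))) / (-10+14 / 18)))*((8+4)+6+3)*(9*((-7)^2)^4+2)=255304310528250*sqrt(7) / 913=739837584118.90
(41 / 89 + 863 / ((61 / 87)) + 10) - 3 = 6722713 / 5429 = 1238.30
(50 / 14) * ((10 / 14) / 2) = 125 / 98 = 1.28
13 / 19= 0.68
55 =55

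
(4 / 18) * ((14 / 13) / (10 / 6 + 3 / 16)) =448 / 3471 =0.13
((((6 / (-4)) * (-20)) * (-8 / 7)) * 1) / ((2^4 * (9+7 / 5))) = -75 / 364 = -0.21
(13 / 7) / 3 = 13 / 21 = 0.62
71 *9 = 639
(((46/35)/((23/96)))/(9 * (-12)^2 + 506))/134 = 0.00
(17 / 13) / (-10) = -17 / 130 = -0.13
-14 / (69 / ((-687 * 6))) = 19236 / 23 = 836.35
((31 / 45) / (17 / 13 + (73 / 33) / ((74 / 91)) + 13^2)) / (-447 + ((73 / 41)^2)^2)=-463484144981 / 50866759758906915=-0.00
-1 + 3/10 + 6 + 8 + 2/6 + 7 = 619/30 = 20.63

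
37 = 37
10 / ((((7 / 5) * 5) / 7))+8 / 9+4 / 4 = 107 / 9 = 11.89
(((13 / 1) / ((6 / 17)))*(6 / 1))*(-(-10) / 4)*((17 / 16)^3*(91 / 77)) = 70575245 / 90112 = 783.19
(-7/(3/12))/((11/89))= -2492/11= -226.55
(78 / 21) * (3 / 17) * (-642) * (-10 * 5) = 2503800 / 119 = 21040.34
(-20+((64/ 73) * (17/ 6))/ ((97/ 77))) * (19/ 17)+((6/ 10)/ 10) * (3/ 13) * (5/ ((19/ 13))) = -1379278741/ 68614890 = -20.10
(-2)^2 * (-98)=-392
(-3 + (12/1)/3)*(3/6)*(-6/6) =-1/2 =-0.50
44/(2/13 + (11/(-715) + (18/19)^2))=1032460/24309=42.47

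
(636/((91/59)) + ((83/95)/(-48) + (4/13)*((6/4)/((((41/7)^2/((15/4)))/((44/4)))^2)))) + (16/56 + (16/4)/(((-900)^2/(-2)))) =1635560422776231223/3957450022890000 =413.29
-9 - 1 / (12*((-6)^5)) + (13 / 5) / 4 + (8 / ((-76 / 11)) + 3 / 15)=-82511041 / 8864640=-9.31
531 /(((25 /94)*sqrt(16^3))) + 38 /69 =1752433 /55200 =31.75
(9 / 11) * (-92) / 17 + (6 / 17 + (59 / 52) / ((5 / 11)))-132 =-6494597 / 48620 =-133.58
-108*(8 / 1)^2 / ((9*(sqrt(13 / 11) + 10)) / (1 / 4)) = -21120 / 1087 + 192*sqrt(143) / 1087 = -17.32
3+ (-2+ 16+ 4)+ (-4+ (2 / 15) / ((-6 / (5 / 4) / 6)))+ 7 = 143 / 6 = 23.83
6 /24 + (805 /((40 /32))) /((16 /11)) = 443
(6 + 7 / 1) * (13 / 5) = 169 / 5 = 33.80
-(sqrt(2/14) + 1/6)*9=-9*sqrt(7)/7 - 3/2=-4.90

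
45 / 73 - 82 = -5941 / 73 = -81.38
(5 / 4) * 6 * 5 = 75 / 2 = 37.50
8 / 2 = 4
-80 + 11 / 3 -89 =-496 / 3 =-165.33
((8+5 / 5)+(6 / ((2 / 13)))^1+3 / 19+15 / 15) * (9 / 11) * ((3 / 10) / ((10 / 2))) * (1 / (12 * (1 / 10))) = 4203 / 2090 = 2.01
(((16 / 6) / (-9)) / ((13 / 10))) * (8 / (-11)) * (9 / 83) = 640 / 35607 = 0.02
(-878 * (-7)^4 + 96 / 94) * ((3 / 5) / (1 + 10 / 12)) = -162130284 / 235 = -689916.10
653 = 653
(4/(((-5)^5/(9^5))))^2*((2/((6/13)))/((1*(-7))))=-241750385136/68359375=-3536.46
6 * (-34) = -204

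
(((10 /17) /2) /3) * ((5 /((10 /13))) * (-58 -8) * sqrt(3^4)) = -6435 /17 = -378.53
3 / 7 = 0.43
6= 6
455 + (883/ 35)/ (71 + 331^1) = 6402733/ 14070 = 455.06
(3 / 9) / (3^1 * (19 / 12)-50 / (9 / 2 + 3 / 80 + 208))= 68012 / 921171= 0.07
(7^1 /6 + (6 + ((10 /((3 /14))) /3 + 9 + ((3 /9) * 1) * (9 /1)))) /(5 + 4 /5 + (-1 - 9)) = -3125 /378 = -8.27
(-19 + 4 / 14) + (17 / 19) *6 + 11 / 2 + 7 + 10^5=26599775 / 266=99999.15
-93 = -93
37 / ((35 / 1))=37 / 35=1.06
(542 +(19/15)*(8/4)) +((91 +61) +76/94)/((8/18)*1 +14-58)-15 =10383733/19740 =526.02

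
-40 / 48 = -5 / 6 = -0.83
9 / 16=0.56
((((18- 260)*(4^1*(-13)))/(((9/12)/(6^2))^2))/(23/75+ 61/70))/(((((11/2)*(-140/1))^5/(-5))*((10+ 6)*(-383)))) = -2808/37851116790025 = -0.00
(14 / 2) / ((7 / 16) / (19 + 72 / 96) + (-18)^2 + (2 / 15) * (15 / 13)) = 0.02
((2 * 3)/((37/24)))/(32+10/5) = 72/629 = 0.11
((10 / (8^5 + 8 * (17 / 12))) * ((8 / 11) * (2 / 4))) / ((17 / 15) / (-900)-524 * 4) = -810000 / 15304155458603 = -0.00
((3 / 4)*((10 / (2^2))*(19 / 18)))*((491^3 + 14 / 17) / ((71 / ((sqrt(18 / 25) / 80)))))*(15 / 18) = 12744586433*sqrt(2) / 617984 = 29165.10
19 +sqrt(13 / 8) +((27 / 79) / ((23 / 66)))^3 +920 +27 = sqrt(26) / 4 +5800504909326 / 5998805513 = 968.22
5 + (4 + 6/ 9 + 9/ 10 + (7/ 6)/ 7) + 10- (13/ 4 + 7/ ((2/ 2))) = 629/ 60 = 10.48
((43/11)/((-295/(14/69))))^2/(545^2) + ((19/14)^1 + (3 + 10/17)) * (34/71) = 17526574819137900413/7400771185235360625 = 2.37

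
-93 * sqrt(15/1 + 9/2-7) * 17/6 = -2635 * sqrt(2)/4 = -931.61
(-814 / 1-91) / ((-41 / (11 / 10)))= 24.28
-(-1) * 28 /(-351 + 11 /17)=-119 /1489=-0.08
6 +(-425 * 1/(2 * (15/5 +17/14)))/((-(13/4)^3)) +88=12374962/129623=95.47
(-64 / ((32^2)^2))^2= 1 / 268435456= 0.00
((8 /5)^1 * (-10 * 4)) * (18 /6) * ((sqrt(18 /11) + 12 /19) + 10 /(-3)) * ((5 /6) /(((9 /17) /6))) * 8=6702080 /171 - 43520 * sqrt(22) /11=20636.46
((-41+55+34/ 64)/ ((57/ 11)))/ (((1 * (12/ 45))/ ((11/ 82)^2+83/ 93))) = 156569875/ 16352768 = 9.57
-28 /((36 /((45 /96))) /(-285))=103.91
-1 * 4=-4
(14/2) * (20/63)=20/9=2.22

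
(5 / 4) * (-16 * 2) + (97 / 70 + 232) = 13537 / 70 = 193.39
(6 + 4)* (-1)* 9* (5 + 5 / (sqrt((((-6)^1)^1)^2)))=-525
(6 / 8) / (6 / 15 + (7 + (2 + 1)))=15 / 208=0.07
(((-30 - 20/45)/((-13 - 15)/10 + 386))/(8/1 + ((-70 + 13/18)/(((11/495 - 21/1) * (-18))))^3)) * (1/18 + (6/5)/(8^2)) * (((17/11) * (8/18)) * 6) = -5031303210958848/1653127241074496033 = -0.00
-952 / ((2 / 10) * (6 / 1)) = -2380 / 3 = -793.33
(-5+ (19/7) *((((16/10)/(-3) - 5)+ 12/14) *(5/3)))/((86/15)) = -28835/6321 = -4.56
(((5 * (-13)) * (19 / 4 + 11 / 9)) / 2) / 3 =-13975 / 216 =-64.70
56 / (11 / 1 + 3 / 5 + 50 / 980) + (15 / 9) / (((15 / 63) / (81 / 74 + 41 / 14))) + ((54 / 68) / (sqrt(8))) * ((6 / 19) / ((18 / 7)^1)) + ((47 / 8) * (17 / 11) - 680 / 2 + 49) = -248.92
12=12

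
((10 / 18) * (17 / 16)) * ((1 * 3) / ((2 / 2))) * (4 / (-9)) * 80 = -1700 / 27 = -62.96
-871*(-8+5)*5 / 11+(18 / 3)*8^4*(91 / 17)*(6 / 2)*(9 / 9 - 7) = -442588263 / 187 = -2366782.16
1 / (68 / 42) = 21 / 34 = 0.62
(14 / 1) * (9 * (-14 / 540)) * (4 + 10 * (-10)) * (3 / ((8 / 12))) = 7056 / 5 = 1411.20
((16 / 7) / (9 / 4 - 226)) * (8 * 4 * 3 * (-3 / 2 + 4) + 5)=-2.50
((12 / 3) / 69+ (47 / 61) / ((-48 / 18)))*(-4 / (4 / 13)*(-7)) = -707707 / 33672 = -21.02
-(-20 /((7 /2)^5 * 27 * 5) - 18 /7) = 1167014 /453789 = 2.57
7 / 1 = 7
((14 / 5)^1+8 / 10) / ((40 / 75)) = 27 / 4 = 6.75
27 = 27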